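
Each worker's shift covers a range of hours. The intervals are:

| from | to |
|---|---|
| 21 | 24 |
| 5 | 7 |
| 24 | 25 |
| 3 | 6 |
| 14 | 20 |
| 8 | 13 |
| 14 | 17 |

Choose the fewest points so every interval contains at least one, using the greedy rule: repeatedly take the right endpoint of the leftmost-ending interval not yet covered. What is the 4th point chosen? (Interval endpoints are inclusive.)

24

By right end: [3,6]  [5,7]  [8,13]  [14,17]  [14,20]  [21,24]  [24,25]
[3,6] uncovered → point at 6; [8,13] uncovered → point at 13; [14,17] uncovered → point at 17; [21,24] uncovered → point at 24.
Points: 6, 13, 17, 24 (4 total).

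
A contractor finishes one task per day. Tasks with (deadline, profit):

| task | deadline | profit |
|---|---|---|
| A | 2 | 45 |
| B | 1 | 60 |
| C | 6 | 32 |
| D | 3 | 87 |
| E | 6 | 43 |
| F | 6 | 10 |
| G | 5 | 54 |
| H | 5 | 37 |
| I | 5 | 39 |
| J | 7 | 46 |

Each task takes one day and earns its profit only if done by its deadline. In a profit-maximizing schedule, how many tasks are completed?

By profit: D(d3,87), B(d1,60), G(d5,54), J(d7,46), A(d2,45), E(d6,43), I(d5,39), H(d5,37), C(d6,32), F(d6,10)
D→slot 3; B→slot 1; G→slot 5; J→slot 7; A→slot 2; E→slot 6; I→slot 4; H skipped; C skipped; F skipped.
7 of 10 scheduled.

7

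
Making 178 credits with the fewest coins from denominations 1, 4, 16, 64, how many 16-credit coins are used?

3

Greedy: take as many of the largest coin as possible, then repeat with the remainder.
178 − 2×64→50 − 3×16→2 − 2×1→0
Count of 16: 3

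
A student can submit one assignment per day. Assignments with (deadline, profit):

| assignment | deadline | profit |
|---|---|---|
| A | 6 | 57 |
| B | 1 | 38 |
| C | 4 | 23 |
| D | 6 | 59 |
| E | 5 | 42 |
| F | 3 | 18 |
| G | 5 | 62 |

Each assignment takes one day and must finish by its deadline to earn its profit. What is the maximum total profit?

281

Sort by profit descending; place each in the latest free slot ≤ its deadline.
By profit: G(d5,62), D(d6,59), A(d6,57), E(d5,42), B(d1,38), C(d4,23), F(d3,18)
G→slot 5; D→slot 6; A→slot 4; E→slot 3; B→slot 1; C→slot 2; F skipped.
Profit = 38 + 23 + 42 + 57 + 62 + 59 = 281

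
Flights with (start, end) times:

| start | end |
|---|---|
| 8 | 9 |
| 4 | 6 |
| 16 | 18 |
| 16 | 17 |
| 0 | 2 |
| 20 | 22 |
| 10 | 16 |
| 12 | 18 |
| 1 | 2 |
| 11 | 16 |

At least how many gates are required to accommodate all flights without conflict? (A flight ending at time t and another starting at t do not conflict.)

Count concurrent intervals with a sweep; the peak is the room count.
Events (time:±→running): 0:+→1 1:+→2 2:-→1 2:-→0 4:+→1 6:-→0 8:+→1 9:-→0 10:+→1 11:+→2 12:+→3 … peak 3.

3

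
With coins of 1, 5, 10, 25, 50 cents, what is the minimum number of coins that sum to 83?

6

83 = 1×50 + 1×25 + 1×5 + 3×1
Total coins = 1 + 1 + 1 + 3 = 6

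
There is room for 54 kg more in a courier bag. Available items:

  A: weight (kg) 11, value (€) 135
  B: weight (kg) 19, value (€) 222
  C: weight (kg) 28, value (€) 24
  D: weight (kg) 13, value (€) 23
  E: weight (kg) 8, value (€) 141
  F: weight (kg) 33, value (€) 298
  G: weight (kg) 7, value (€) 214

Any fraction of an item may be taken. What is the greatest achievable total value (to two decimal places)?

793.27

Order: G (214/7=30.57) > E (141/8=17.62) > A (135/11=12.27) > B (222/19=11.68) > F (298/33=9.03) > D (23/13=1.77) > C (24/28=0.86)
Fill: take G (7 @ 214) → take E (8 @ 141) → take A (11 @ 135) → take B (19 @ 222) → take 9/33 of F → 81.27; 54/54 used.
Total value = 793.27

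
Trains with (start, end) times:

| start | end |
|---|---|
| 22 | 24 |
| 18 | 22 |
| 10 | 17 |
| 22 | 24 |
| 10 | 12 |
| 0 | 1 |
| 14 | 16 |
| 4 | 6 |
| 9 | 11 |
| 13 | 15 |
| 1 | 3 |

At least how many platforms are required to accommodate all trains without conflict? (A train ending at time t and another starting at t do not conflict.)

The answer is the maximum number of intervals overlapping at any instant.
starts: [0, 1, 4, 9, 10, 10, 13, 14, 18, 22, 22]
ends:   [1, 3, 6, 11, 12, 15, 16, 17, 22, 24, 24]
s0→1 e1→0 s1→1 e3→0 s4→1 e6→0 s9→1 s10→2 s10→3  — peak 3.

3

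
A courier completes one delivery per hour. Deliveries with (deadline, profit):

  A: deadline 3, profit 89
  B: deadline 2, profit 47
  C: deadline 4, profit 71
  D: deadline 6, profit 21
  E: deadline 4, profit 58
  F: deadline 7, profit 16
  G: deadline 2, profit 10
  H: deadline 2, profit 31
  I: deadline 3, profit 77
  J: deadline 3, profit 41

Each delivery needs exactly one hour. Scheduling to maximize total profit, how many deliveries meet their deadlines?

6

Sort by profit descending; place each in the latest free slot ≤ its deadline.
Profit order: A=89 I=77 C=71 E=58 B=47 J=41 H=31 D=21 F=16 G=10
Assign: A→slot 3, I→slot 2, C→slot 4, E→slot 1, B skipped, J skipped, H skipped, D→slot 6, F→slot 7, G skipped.
Slots: [1:E] [2:I] [3:A] [4:C] [6:D] [7:F]
6 of 10 scheduled.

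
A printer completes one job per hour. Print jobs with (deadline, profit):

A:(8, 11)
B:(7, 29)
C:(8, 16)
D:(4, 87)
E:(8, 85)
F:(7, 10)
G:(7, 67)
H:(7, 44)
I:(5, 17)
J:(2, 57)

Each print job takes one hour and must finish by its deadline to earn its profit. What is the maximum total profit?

402

Take jobs in profit order; each goes to the latest open slot no later than its deadline.
Profit order: D=87 E=85 G=67 J=57 H=44 B=29 I=17 C=16 A=11 F=10
Assign: D→slot 4, E→slot 8, G→slot 7, J→slot 2, H→slot 6, B→slot 5, I→slot 3, C→slot 1, A skipped, F skipped.
Slots: [1:C] [2:J] [3:I] [4:D] [5:B] [6:H] [7:G] [8:E]
Profit = 16 + 57 + 17 + 87 + 29 + 44 + 67 + 85 = 402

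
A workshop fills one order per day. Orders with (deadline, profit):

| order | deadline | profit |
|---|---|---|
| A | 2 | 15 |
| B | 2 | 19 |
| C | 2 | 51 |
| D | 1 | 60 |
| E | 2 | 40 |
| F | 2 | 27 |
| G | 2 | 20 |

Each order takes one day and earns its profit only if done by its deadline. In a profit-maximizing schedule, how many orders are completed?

Take jobs in profit order; each goes to the latest open slot no later than its deadline.
Profit order: D=60 C=51 E=40 F=27 G=20 B=19 A=15
Assign: D→slot 1, C→slot 2, E skipped, F skipped, G skipped, B skipped, A skipped.
Slots: [1:D] [2:C]
2 of 7 scheduled.

2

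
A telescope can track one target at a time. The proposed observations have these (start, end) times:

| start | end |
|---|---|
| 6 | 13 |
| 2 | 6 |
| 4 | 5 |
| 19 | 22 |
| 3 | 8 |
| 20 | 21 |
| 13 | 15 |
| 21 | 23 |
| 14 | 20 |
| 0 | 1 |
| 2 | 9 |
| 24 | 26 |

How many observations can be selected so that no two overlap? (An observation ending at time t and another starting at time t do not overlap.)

Order by finish time; keep every interval that doesn't clash with the previous kept one.
Sorted by end: (0,1)  (4,5)  (2,6)  (3,8)  (2,9)  (6,13)  (13,15)  (14,20)  (20,21)  (19,22)  (21,23)  (24,26)
take (0,1); take (4,5); skip (2,6); skip (3,8); take (6,13); take (13,15); take (20,21); take (21,23); take (24,26).
Selected 7 observations.

7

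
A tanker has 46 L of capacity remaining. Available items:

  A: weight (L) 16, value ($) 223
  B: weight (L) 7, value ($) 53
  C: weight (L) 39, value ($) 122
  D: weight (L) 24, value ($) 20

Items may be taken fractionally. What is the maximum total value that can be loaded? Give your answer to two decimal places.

Sort by value per unit weight and fill in that order.
Ratios (sorted): A 13.94, B 7.57, C 3.13, D 0.83
take A (16 @ 223); take B (7 @ 53); take 23/39 of C → 71.95. Capacity used 46/46.
Total value = 347.95

347.95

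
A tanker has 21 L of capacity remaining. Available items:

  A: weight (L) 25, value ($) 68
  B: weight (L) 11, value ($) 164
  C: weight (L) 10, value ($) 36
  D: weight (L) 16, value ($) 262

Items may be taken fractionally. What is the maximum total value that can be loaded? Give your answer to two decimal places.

336.55

Order: D (262/16=16.38) > B (164/11=14.91) > C (36/10=3.60) > A (68/25=2.72)
Fill: take D (16 @ 262) → take 5/11 of B → 74.55; 21/21 used.
Total value = 336.55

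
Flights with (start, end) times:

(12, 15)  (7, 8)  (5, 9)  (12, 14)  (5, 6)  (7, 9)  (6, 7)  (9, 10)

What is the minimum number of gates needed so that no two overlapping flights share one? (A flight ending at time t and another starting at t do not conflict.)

Count concurrent intervals with a sweep; the peak is the room count.
Events (time:±→running): 5:+→1 5:+→2 6:-→1 6:+→2 7:-→1 7:+→2 7:+→3 … peak 3.

3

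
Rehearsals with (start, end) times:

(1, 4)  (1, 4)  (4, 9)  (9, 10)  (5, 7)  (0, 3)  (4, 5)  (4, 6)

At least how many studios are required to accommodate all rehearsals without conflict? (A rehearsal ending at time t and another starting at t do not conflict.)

3

starts: [0, 1, 1, 4, 4, 4, 5, 9]
ends:   [3, 4, 4, 5, 6, 7, 9, 10]
s0→1 s1→2 s1→3  — peak 3.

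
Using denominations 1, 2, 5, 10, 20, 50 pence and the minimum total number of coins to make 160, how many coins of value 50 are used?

3

160 = 3×50 + 1×10
Count of 50: 3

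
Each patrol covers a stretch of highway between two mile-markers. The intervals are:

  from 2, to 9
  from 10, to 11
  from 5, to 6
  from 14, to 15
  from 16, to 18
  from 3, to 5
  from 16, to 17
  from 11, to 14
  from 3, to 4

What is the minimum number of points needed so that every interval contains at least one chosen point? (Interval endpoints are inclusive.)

Sorted: [3,4] [3,5] [5,6] [2,9] [10,11] [11,14] [14,15] [16,17] [16,18]
{[3,4],[3,5]} hit by 4; {[5,6],[2,9]} hit by 6; {[10,11],[11,14]} hit by 11; {[14,15]} hit by 15; {[16,17],[16,18]} hit by 17.
Points: 4, 6, 11, 15, 17 (5 total).

5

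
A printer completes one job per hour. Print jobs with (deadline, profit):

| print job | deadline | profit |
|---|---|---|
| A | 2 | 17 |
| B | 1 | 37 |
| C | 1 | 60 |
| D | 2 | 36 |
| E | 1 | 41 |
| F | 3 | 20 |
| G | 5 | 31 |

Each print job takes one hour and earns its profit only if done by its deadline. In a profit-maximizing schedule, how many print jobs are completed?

4

Take jobs in profit order; each goes to the latest open slot no later than its deadline.
By profit: C(d1,60), E(d1,41), B(d1,37), D(d2,36), G(d5,31), F(d3,20), A(d2,17)
C→slot 1; E skipped; B skipped; D→slot 2; G→slot 5; F→slot 3; A skipped.
4 of 7 scheduled.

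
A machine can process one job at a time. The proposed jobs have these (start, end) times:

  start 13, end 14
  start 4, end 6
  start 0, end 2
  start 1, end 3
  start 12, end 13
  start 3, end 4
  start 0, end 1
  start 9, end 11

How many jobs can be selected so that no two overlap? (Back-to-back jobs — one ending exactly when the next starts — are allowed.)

Sort by end time and greedily take each interval whose start is ≥ the last chosen end.
By end time: (0,1), (0,2), (1,3), (3,4), (4,6), (9,11), (12,13), (13,14).
Pick (0,1); next start ≥ 1 → (1,3); next start ≥ 3 → (3,4); next start ≥ 4 → (4,6); next start ≥ 6 → (9,11); next start ≥ 11 → (12,13); next start ≥ 13 → (13,14).
Selected 7 jobs.

7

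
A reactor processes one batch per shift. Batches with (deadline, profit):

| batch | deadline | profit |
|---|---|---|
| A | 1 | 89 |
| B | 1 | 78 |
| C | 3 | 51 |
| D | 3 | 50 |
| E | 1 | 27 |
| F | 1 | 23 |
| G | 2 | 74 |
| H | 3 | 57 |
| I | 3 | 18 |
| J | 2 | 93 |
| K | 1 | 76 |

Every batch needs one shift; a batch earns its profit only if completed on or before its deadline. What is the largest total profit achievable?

Sort by profit descending; place each in the latest free slot ≤ its deadline.
By profit: J(d2,93), A(d1,89), B(d1,78), K(d1,76), G(d2,74), H(d3,57), C(d3,51), D(d3,50), E(d1,27), F(d1,23), I(d3,18)
J→slot 2; A→slot 1; B skipped; K skipped; G skipped; H→slot 3; C skipped; D skipped; E skipped; F skipped; I skipped.
Profit = 89 + 93 + 57 = 239

239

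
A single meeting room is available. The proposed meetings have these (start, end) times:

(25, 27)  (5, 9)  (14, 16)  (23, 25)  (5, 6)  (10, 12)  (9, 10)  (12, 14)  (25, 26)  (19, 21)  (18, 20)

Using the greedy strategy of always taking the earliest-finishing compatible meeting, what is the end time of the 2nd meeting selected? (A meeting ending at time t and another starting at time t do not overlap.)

By end time: (5,6), (5,9), (9,10), (10,12), (12,14), (14,16), (18,20), (19,21), (23,25), (25,26), (25,27).
Pick (5,6); next start ≥ 6 → (9,10); next start ≥ 10 → (10,12); next start ≥ 12 → (12,14); next start ≥ 14 → (14,16); next start ≥ 16 → (18,20); next start ≥ 20 → (23,25); next start ≥ 25 → (25,26).
Selected: (5,6) (9,10) (10,12) (12,14) (14,16) (18,20) (23,25) (25,26)

10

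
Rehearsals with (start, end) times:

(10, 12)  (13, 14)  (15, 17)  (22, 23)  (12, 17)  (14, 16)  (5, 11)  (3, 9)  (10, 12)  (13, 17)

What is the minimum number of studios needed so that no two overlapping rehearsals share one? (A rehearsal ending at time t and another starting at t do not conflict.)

4

The answer is the maximum number of intervals overlapping at any instant.
Events (time:±→running): 3:+→1 5:+→2 9:-→1 10:+→2 10:+→3 11:-→2 12:-→1 12:-→0 12:+→1 13:+→2 13:+→3 14:-→2 14:+→3 15:+→4 … peak 4.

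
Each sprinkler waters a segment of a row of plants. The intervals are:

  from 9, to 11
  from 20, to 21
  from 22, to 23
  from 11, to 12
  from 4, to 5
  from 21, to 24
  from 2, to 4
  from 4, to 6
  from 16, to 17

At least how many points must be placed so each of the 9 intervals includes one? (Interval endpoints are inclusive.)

5

By right end: [2,4]  [4,5]  [4,6]  [9,11]  [11,12]  [16,17]  [20,21]  [22,23]  [21,24]
[2,4] uncovered → point at 4; [9,11] uncovered → point at 11; [16,17] uncovered → point at 17; [20,21] uncovered → point at 21; [22,23] uncovered → point at 23.
Points: 4, 11, 17, 21, 23 (5 total).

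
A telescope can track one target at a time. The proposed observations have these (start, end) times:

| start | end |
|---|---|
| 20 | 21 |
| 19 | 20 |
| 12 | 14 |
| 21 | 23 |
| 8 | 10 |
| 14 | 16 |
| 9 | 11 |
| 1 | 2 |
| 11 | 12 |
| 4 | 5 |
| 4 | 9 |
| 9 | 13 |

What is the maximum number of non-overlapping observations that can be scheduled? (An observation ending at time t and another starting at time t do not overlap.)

9

Greedy by earliest finish: after sorting by end time, pick each interval compatible with the last pick.
By end time: (1,2), (4,5), (4,9), (8,10), (9,11), (11,12), (9,13), (12,14), (14,16), (19,20), (20,21), (21,23).
Pick (1,2); next start ≥ 2 → (4,5); next start ≥ 5 → (8,10); next start ≥ 10 → (11,12); next start ≥ 12 → (12,14); next start ≥ 14 → (14,16); next start ≥ 16 → (19,20); next start ≥ 20 → (20,21); next start ≥ 21 → (21,23).
Selected 9 observations.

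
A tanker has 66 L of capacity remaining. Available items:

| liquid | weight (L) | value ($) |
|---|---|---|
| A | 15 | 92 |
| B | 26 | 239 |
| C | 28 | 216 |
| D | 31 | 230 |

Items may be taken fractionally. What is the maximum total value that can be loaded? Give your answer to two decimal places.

Order: B (239/26=9.19) > C (216/28=7.71) > D (230/31=7.42) > A (92/15=6.13)
Fill: take B (26 @ 239) → take C (28 @ 216) → take 12/31 of D → 89.03; 66/66 used.
Total value = 544.03

544.03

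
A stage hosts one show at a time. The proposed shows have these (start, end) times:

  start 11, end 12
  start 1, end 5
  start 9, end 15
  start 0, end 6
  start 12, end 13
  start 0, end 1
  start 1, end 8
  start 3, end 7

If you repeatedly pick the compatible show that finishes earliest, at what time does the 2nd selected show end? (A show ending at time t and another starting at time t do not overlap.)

Sort by end time and greedily take each interval whose start is ≥ the last chosen end.
By end time: (0,1), (1,5), (0,6), (3,7), (1,8), (11,12), (12,13), (9,15).
Pick (0,1); next start ≥ 1 → (1,5); next start ≥ 5 → (11,12); next start ≥ 12 → (12,13).
Selected: (0,1) (1,5) (11,12) (12,13)

5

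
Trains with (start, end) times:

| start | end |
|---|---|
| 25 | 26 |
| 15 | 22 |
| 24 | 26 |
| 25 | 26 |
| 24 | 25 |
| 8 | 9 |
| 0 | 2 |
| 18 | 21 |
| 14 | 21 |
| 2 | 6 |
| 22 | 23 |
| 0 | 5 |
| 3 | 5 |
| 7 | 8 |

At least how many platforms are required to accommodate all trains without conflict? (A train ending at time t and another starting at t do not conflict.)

starts: [0, 0, 2, 3, 7, 8, 14, 15, 18, 22, 24, 24, 25, 25]
ends:   [2, 5, 5, 6, 8, 9, 21, 21, 22, 23, 25, 26, 26, 26]
s0→1 s0→2 e2→1 s2→2 s3→3  — peak 3.

3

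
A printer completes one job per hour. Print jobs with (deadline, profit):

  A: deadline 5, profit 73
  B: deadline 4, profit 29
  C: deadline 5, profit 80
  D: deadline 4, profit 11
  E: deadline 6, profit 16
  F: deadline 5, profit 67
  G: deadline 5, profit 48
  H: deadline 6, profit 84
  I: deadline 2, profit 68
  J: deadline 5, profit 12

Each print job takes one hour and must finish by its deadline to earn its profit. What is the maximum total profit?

By profit: H(d6,84), C(d5,80), A(d5,73), I(d2,68), F(d5,67), G(d5,48), B(d4,29), E(d6,16), J(d5,12), D(d4,11)
H→slot 6; C→slot 5; A→slot 4; I→slot 2; F→slot 3; G→slot 1; B skipped; E skipped; J skipped; D skipped.
Profit = 48 + 68 + 67 + 73 + 80 + 84 = 420

420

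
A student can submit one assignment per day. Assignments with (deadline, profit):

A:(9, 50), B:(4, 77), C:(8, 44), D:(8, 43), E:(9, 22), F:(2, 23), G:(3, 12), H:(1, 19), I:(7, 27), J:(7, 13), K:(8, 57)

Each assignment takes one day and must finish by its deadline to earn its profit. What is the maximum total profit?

362

Take jobs in profit order; each goes to the latest open slot no later than its deadline.
Profit order: B=77 K=57 A=50 C=44 D=43 I=27 F=23 E=22 H=19 J=13 G=12
Assign: B→slot 4, K→slot 8, A→slot 9, C→slot 7, D→slot 6, I→slot 5, F→slot 2, E→slot 3, H→slot 1, J skipped, G skipped.
Slots: [1:H] [2:F] [3:E] [4:B] [5:I] [6:D] [7:C] [8:K] [9:A]
Profit = 19 + 23 + 22 + 77 + 27 + 43 + 44 + 57 + 50 = 362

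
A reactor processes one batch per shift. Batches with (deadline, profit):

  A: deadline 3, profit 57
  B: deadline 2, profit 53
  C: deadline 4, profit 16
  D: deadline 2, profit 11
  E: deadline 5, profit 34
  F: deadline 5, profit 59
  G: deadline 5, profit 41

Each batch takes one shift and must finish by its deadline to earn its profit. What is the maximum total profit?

Sort by profit descending; place each in the latest free slot ≤ its deadline.
Profit order: F=59 A=57 B=53 G=41 E=34 C=16 D=11
Assign: F→slot 5, A→slot 3, B→slot 2, G→slot 4, E→slot 1, C skipped, D skipped.
Slots: [1:E] [2:B] [3:A] [4:G] [5:F]
Profit = 34 + 53 + 57 + 41 + 59 = 244

244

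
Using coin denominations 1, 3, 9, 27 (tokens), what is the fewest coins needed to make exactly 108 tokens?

4

Greedy: take as many of the largest coin as possible, then repeat with the remainder.
108 − 4×27→0
Total coins = 4 = 4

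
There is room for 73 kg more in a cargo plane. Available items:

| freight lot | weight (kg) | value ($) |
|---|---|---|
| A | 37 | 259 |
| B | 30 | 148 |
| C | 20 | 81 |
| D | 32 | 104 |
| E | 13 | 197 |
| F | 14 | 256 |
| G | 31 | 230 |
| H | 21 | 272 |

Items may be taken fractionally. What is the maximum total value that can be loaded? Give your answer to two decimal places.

Ratios (sorted): F 18.29, E 15.15, H 12.95, G 7.42, A 7.00, B 4.93, C 4.05, D 3.25
take F (14 @ 256); take E (13 @ 197); take H (21 @ 272); take 25/31 of G → 185.48. Capacity used 73/73.
Total value = 910.48

910.48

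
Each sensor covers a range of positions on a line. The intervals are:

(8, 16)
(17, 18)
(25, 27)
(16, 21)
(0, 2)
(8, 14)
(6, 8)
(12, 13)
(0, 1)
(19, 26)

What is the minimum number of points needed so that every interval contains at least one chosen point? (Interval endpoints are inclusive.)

5

By right end: [0,1]  [0,2]  [6,8]  [12,13]  [8,14]  [8,16]  [17,18]  [16,21]  [19,26]  [25,27]
[0,1] uncovered → point at 1; [6,8] uncovered → point at 8; [12,13] uncovered → point at 13; [17,18] uncovered → point at 18; [19,26] uncovered → point at 26.
Points: 1, 8, 13, 18, 26 (5 total).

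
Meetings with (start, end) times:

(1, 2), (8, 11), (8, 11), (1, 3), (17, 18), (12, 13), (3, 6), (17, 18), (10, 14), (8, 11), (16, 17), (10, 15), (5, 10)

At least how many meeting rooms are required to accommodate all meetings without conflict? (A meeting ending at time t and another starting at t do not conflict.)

5

starts: [1, 1, 3, 5, 8, 8, 8, 10, 10, 12, 16, 17, 17]
ends:   [2, 3, 6, 10, 11, 11, 11, 13, 14, 15, 17, 18, 18]
s1→1 s1→2 e2→1 e3→0 s3→1 s5→2 e6→1 s8→2 s8→3 s8→4 e10→3 s10→4 s10→5  — peak 5.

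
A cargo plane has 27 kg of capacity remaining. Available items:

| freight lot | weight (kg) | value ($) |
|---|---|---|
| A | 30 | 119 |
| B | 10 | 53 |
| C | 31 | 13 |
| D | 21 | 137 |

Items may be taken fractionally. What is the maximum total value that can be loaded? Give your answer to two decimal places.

168.80

Sort by value per unit weight and fill in that order.
Order: D (137/21=6.52) > B (53/10=5.30) > A (119/30=3.97) > C (13/31=0.42)
Fill: take D (21 @ 137) → take 6/10 of B → 31.80; 27/27 used.
Total value = 168.80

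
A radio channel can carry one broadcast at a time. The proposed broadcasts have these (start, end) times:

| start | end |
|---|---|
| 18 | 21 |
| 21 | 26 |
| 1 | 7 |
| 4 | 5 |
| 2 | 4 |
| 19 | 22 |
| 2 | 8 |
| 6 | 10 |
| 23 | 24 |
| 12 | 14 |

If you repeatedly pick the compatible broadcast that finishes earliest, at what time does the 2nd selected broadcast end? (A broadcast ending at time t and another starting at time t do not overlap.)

5

Sort by end time and greedily take each interval whose start is ≥ the last chosen end.
By end time: (2,4), (4,5), (1,7), (2,8), (6,10), (12,14), (18,21), (19,22), (23,24), (21,26).
Pick (2,4); next start ≥ 4 → (4,5); next start ≥ 5 → (6,10); next start ≥ 10 → (12,14); next start ≥ 14 → (18,21); next start ≥ 21 → (23,24).
Selected: (2,4) (4,5) (6,10) (12,14) (18,21) (23,24)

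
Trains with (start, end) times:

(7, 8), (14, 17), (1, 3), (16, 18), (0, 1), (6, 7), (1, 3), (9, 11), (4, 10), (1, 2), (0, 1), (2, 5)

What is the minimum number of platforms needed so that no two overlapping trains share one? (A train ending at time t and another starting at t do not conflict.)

Events (time:±→running): 0:+→1 0:+→2 1:-→1 1:-→0 1:+→1 1:+→2 1:+→3 … peak 3.

3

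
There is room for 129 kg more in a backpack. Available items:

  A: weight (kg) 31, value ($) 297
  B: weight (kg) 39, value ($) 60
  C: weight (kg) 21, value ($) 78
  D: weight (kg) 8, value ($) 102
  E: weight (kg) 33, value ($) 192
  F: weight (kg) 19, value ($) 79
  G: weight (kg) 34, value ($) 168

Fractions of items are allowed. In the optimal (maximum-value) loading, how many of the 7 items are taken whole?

Order: D (102/8=12.75) > A (297/31=9.58) > E (192/33=5.82) > G (168/34=4.94) > F (79/19=4.16) > C (78/21=3.71) > B (60/39=1.54)
Fill: take D (8 @ 102) → take A (31 @ 297) → take E (33 @ 192) → take G (34 @ 168) → take F (19 @ 79) → take 4/21 of C → 14.86; 129/129 used.
5 item(s) taken whole; one partial (take 4/21 of C).

5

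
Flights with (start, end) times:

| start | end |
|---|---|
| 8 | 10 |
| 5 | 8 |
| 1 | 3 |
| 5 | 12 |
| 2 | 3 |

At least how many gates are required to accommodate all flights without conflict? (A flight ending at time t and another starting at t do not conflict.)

starts: [1, 2, 5, 5, 8]
ends:   [3, 3, 8, 10, 12]
s1→1 s2→2  — peak 2.

2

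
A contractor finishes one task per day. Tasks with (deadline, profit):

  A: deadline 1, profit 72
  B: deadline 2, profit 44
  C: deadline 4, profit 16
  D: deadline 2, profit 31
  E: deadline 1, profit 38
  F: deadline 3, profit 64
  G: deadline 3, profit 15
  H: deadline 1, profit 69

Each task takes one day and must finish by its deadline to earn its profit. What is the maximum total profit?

Profit order: A=72 H=69 F=64 B=44 E=38 D=31 C=16 G=15
Assign: A→slot 1, H skipped, F→slot 3, B→slot 2, E skipped, D skipped, C→slot 4, G skipped.
Slots: [1:A] [2:B] [3:F] [4:C]
Profit = 72 + 44 + 64 + 16 = 196

196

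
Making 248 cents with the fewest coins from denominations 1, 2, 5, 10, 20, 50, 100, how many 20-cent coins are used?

Use the largest denomination that fits, subtract, and repeat.
248 − 2×100→48 − 2×20→8 − 1×5→3 − 1×2→1 − 1×1→0
Count of 20: 2

2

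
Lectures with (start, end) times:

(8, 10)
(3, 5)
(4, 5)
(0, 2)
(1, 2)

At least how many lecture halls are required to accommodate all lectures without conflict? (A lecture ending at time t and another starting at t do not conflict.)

2

Events (time:±→running): 0:+→1 1:+→2 … peak 2.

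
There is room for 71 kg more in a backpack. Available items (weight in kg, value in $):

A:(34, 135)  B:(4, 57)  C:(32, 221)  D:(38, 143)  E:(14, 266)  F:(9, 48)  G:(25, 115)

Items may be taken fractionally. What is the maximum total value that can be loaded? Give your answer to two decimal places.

647.20

Greedy by value/weight ratio, highest first.
Order: E (266/14=19.00) > B (57/4=14.25) > C (221/32=6.91) > F (48/9=5.33) > G (115/25=4.60) > A (135/34=3.97) > D (143/38=3.76)
Fill: take E (14 @ 266) → take B (4 @ 57) → take C (32 @ 221) → take F (9 @ 48) → take 12/25 of G → 55.20; 71/71 used.
Total value = 647.20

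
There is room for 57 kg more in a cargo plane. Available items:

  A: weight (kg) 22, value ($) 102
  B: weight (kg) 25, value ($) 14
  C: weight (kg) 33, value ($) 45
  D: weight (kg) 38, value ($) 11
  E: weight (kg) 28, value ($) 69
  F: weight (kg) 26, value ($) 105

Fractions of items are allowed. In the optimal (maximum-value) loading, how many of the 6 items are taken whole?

Greedy by value/weight ratio, highest first.
Ratios (sorted): A 4.64, F 4.04, E 2.46, C 1.36, B 0.56, D 0.29
take A (22 @ 102); take F (26 @ 105); take 9/28 of E → 22.18. Capacity used 57/57.
2 item(s) taken whole; one partial (take 9/28 of E).

2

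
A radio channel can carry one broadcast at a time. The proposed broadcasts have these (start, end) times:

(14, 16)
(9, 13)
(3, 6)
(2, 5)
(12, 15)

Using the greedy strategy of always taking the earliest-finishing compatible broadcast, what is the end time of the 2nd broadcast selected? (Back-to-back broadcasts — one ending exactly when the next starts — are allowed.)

Sorted by end: (2,5)  (3,6)  (9,13)  (12,15)  (14,16)
take (2,5); take (9,13); take (14,16).
Selected: (2,5) (9,13) (14,16)

13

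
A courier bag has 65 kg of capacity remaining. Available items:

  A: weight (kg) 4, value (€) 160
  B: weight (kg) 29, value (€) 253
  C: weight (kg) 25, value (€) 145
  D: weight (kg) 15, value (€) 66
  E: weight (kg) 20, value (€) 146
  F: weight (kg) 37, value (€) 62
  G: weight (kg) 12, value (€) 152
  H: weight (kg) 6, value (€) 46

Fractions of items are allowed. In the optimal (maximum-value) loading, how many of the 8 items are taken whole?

Order: A (160/4=40.00) > G (152/12=12.67) > B (253/29=8.72) > H (46/6=7.67) > E (146/20=7.30) > C (145/25=5.80) > D (66/15=4.40) > F (62/37=1.68)
Fill: take A (4 @ 160) → take G (12 @ 152) → take B (29 @ 253) → take H (6 @ 46) → take 14/20 of E → 102.20; 65/65 used.
4 item(s) taken whole; one partial (take 14/20 of E).

4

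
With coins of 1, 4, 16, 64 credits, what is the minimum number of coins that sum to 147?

Greedy: take as many of the largest coin as possible, then repeat with the remainder.
147 − 2×64→19 − 1×16→3 − 3×1→0
Total coins = 2 + 1 + 3 = 6

6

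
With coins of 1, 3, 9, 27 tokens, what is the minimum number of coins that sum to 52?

52 − 1×27→25 − 2×9→7 − 2×3→1 − 1×1→0
Total coins = 1 + 2 + 2 + 1 = 6

6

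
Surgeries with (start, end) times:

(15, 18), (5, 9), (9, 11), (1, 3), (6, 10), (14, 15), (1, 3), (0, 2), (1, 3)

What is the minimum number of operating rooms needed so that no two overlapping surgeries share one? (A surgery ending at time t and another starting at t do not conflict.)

Count concurrent intervals with a sweep; the peak is the room count.
starts: [0, 1, 1, 1, 5, 6, 9, 14, 15]
ends:   [2, 3, 3, 3, 9, 10, 11, 15, 18]
s0→1 s1→2 s1→3 s1→4  — peak 4.

4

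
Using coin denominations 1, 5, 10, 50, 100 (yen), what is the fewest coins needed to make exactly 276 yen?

276 = 2×100 + 1×50 + 2×10 + 1×5 + 1×1
Total coins = 2 + 1 + 2 + 1 + 1 = 7

7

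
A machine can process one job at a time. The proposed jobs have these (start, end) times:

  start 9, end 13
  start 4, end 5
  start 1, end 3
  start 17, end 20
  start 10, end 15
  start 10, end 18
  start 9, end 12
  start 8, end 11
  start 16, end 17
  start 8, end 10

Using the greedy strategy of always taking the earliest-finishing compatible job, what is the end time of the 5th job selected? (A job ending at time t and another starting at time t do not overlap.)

17

Sort by end time and greedily take each interval whose start is ≥ the last chosen end.
By end time: (1,3), (4,5), (8,10), (8,11), (9,12), (9,13), (10,15), (16,17), (10,18), (17,20).
Pick (1,3); next start ≥ 3 → (4,5); next start ≥ 5 → (8,10); next start ≥ 10 → (10,15); next start ≥ 15 → (16,17); next start ≥ 17 → (17,20).
Selected: (1,3) (4,5) (8,10) (10,15) (16,17) (17,20)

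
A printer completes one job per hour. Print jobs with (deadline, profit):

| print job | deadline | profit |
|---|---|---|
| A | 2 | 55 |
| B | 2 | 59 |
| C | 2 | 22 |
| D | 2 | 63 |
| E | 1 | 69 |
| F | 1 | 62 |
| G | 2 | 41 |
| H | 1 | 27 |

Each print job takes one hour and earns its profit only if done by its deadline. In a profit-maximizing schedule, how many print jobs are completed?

2

Sort by profit descending; place each in the latest free slot ≤ its deadline.
Profit order: E=69 D=63 F=62 B=59 A=55 G=41 H=27 C=22
Assign: E→slot 1, D→slot 2, F skipped, B skipped, A skipped, G skipped, H skipped, C skipped.
Slots: [1:E] [2:D]
2 of 8 scheduled.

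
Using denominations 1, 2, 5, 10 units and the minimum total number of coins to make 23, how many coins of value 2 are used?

Use the largest denomination that fits, subtract, and repeat.
23 = 2×10 + 1×2 + 1×1
Count of 2: 1

1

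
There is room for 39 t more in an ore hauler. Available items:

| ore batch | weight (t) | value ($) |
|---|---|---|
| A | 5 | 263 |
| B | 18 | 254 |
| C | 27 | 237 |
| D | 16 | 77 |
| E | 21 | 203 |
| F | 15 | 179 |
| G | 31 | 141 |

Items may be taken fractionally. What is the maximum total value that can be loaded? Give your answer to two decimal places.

705.67

Ratios (sorted): A 52.60, B 14.11, F 11.93, E 9.67, C 8.78, D 4.81, G 4.55
take A (5 @ 263); take B (18 @ 254); take F (15 @ 179); take 1/21 of E → 9.67. Capacity used 39/39.
Total value = 705.67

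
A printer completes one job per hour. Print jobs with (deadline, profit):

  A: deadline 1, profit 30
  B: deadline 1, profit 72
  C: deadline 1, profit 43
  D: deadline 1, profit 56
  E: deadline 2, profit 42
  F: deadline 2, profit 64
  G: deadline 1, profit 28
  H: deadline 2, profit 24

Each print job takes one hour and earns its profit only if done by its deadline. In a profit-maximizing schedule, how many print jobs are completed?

Profit order: B=72 F=64 D=56 C=43 E=42 A=30 G=28 H=24
Assign: B→slot 1, F→slot 2, D skipped, C skipped, E skipped, A skipped, G skipped, H skipped.
Slots: [1:B] [2:F]
2 of 8 scheduled.

2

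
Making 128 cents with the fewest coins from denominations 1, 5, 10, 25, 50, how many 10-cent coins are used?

0

128 = 2×50 + 1×25 + 3×1
Count of 10: 0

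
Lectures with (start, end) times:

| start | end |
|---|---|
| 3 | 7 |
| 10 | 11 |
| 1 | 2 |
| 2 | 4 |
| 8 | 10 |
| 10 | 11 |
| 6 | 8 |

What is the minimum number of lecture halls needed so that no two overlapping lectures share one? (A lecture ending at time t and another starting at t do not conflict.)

starts: [1, 2, 3, 6, 8, 10, 10]
ends:   [2, 4, 7, 8, 10, 11, 11]
s1→1 e2→0 s2→1 s3→2  — peak 2.

2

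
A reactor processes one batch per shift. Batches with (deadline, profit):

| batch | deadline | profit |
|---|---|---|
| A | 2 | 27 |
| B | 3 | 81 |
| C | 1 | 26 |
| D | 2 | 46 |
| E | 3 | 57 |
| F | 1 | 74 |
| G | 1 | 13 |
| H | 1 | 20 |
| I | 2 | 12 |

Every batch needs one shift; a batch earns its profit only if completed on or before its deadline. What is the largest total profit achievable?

Sort by profit descending; place each in the latest free slot ≤ its deadline.
By profit: B(d3,81), F(d1,74), E(d3,57), D(d2,46), A(d2,27), C(d1,26), H(d1,20), G(d1,13), I(d2,12)
B→slot 3; F→slot 1; E→slot 2; D skipped; A skipped; C skipped; H skipped; G skipped; I skipped.
Profit = 74 + 57 + 81 = 212

212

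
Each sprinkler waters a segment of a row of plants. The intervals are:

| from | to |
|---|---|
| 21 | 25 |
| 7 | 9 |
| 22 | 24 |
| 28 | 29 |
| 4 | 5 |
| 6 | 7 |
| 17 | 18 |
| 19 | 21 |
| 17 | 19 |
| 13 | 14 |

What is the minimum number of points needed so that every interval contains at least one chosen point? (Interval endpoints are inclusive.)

7

Sorted: [4,5] [6,7] [7,9] [13,14] [17,18] [17,19] [19,21] [22,24] [21,25] [28,29]
{[4,5]} hit by 5; {[6,7],[7,9]} hit by 7; {[13,14]} hit by 14; {[17,18],[17,19]} hit by 18; {[19,21]} hit by 21; {[22,24],[21,25]} hit by 24; {[28,29]} hit by 29.
Points: 5, 7, 14, 18, 21, 24, 29 (7 total).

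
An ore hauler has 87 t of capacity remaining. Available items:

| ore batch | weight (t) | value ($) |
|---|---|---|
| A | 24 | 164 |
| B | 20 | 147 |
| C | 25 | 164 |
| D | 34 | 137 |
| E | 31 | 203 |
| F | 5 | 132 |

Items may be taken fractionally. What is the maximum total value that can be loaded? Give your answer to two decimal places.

692.13

Greedy by value/weight ratio, highest first.
Order: F (132/5=26.40) > B (147/20=7.35) > A (164/24=6.83) > C (164/25=6.56) > E (203/31=6.55) > D (137/34=4.03)
Fill: take F (5 @ 132) → take B (20 @ 147) → take A (24 @ 164) → take C (25 @ 164) → take 13/31 of E → 85.13; 87/87 used.
Total value = 692.13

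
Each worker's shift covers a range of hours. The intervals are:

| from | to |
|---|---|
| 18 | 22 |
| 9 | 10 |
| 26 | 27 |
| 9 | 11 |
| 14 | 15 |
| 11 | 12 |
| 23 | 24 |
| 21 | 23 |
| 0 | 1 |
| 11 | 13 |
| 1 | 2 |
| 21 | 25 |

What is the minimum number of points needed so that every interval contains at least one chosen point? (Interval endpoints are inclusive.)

Process intervals by earliest right end; each time one isn't hit yet, stab at its right endpoint.
Sorted: [0,1] [1,2] [9,10] [9,11] [11,12] [11,13] [14,15] [18,22] [21,23] [23,24] [21,25] [26,27]
{[0,1],[1,2]} hit by 1; {[9,10],[9,11]} hit by 10; {[11,12],[11,13]} hit by 12; {[14,15]} hit by 15; {[18,22],[21,23]} hit by 22; {[23,24],[21,25]} hit by 24; {[26,27]} hit by 27.
Points: 1, 10, 12, 15, 22, 24, 27 (7 total).

7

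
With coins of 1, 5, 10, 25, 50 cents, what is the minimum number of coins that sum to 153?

6

153 − 3×50→3 − 3×1→0
Total coins = 3 + 3 = 6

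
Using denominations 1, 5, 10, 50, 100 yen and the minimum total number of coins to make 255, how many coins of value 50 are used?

1

Greedy: take as many of the largest coin as possible, then repeat with the remainder.
255 − 2×100→55 − 1×50→5 − 1×5→0
Count of 50: 1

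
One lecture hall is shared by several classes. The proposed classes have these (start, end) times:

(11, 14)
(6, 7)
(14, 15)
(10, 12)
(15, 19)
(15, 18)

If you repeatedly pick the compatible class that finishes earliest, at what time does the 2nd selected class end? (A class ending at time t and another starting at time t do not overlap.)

12

Sort by end time and greedily take each interval whose start is ≥ the last chosen end.
By end time: (6,7), (10,12), (11,14), (14,15), (15,18), (15,19).
Pick (6,7); next start ≥ 7 → (10,12); next start ≥ 12 → (14,15); next start ≥ 15 → (15,18).
Selected: (6,7) (10,12) (14,15) (15,18)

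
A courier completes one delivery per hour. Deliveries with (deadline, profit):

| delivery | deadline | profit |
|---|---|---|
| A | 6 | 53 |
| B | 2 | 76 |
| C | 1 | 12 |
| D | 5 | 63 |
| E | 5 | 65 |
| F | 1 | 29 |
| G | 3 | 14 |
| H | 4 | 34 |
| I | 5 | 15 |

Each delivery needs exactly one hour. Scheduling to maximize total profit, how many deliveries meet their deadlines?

Take jobs in profit order; each goes to the latest open slot no later than its deadline.
Profit order: B=76 E=65 D=63 A=53 H=34 F=29 I=15 G=14 C=12
Assign: B→slot 2, E→slot 5, D→slot 4, A→slot 6, H→slot 3, F→slot 1, I skipped, G skipped, C skipped.
Slots: [1:F] [2:B] [3:H] [4:D] [5:E] [6:A]
6 of 9 scheduled.

6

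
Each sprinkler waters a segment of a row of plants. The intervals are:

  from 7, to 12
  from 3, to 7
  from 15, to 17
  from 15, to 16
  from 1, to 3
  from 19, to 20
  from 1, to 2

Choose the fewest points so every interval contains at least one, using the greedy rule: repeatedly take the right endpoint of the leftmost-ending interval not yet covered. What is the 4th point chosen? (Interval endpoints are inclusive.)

Process intervals by earliest right end; each time one isn't hit yet, stab at its right endpoint.
By right end: [1,2]  [1,3]  [3,7]  [7,12]  [15,16]  [15,17]  [19,20]
[1,2] uncovered → point at 2; [3,7] uncovered → point at 7; [15,16] uncovered → point at 16; [19,20] uncovered → point at 20.
Points: 2, 7, 16, 20 (4 total).

20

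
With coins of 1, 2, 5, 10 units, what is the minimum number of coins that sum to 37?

5

Use the largest denomination that fits, subtract, and repeat.
37 − 3×10→7 − 1×5→2 − 1×2→0
Total coins = 3 + 1 + 1 = 5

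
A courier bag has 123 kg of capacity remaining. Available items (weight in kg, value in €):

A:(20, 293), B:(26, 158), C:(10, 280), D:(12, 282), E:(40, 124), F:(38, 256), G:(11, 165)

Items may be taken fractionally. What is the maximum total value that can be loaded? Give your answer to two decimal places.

Greedy by value/weight ratio, highest first.
Ratios (sorted): C 28.00, D 23.50, G 15.00, A 14.65, F 6.74, B 6.08, E 3.10
take C (10 @ 280); take D (12 @ 282); take G (11 @ 165); take A (20 @ 293); take F (38 @ 256); take B (26 @ 158); take 6/40 of E → 18.60. Capacity used 123/123.
Total value = 1452.60

1452.60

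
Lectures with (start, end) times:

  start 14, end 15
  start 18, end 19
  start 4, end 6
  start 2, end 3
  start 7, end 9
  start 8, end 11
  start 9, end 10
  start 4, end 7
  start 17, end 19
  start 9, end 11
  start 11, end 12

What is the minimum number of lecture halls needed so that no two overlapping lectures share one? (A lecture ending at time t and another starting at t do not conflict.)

3

starts: [2, 4, 4, 7, 8, 9, 9, 11, 14, 17, 18]
ends:   [3, 6, 7, 9, 10, 11, 11, 12, 15, 19, 19]
s2→1 e3→0 s4→1 s4→2 e6→1 e7→0 s7→1 s8→2 e9→1 s9→2 s9→3  — peak 3.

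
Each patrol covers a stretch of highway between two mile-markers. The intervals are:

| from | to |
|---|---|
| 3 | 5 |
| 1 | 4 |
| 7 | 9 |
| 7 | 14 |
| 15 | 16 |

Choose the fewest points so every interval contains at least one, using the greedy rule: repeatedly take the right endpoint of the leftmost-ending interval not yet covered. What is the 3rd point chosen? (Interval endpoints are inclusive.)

16

Sorted: [1,4] [3,5] [7,9] [7,14] [15,16]
{[1,4],[3,5]} hit by 4; {[7,9],[7,14]} hit by 9; {[15,16]} hit by 16.
Points: 4, 9, 16 (3 total).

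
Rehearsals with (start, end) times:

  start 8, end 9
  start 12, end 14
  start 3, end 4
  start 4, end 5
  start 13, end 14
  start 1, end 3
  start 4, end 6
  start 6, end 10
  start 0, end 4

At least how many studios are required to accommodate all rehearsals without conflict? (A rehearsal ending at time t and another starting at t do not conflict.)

2

Count concurrent intervals with a sweep; the peak is the room count.
starts: [0, 1, 3, 4, 4, 6, 8, 12, 13]
ends:   [3, 4, 4, 5, 6, 9, 10, 14, 14]
s0→1 s1→2  — peak 2.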